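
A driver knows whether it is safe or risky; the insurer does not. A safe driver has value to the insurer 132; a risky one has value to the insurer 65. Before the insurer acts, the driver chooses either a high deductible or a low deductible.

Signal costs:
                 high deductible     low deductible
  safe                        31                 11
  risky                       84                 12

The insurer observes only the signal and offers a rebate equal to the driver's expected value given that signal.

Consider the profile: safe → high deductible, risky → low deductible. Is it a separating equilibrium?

Yes

If types separate, high deductible earns payment 132 and low deductible earns 65.
Safe: high deductible gives 132 − 31 = 101; low deductible gives 65 − 11 = 54. No deviation. ✓
Risky: low deductible gives 65 − 12 = 53; high deductible gives 132 − 84 = 48. No deviation. ✓
Neither type gains from mimicking the other.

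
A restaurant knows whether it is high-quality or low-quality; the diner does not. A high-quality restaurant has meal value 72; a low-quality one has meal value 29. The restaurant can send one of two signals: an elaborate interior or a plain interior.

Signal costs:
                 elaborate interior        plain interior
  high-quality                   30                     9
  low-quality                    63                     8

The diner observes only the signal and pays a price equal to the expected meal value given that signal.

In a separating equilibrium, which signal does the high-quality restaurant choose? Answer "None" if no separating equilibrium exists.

Try high-quality → elaborate interior, low-quality → plain interior:
  If types separate, elaborate interior earns payment 72 and plain interior earns 29.
  High-quality: elaborate interior gives 72 − 30 = 42; plain interior gives 29 − 9 = 20. No deviation. ✓
  Low-quality: plain interior gives 29 − 8 = 21; elaborate interior gives 72 − 63 = 9. No deviation. ✓
Both hold — the high-quality type sends elaborate interior.

elaborate interior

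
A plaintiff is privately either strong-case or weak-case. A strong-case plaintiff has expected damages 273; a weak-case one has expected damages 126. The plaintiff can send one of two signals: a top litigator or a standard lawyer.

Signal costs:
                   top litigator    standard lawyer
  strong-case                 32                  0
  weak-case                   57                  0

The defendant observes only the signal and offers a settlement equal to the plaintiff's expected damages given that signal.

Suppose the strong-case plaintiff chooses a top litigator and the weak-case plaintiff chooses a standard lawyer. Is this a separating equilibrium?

No

If types separate, top litigator earns payment 273 and standard lawyer earns 126.
Strong-case: top litigator gives 273 − 32 = 241; standard lawyer gives 126 − 0 = 126. No deviation. ✓
Weak-case: standard lawyer gives 126 − 0 = 126; top litigator gives 273 − 57 = 216. Would deviate. ✗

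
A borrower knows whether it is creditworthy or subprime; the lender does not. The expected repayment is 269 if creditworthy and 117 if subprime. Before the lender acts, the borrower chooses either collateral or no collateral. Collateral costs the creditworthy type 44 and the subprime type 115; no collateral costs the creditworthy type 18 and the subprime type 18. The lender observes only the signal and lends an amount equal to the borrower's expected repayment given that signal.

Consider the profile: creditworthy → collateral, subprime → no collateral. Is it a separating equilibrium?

No

If types separate, collateral earns payment 269 and no collateral earns 117.
Creditworthy: collateral gives 269 − 44 = 225; no collateral gives 117 − 18 = 99. No deviation. ✓
Subprime: no collateral gives 117 − 18 = 99; collateral gives 269 − 115 = 154. Would deviate. ✗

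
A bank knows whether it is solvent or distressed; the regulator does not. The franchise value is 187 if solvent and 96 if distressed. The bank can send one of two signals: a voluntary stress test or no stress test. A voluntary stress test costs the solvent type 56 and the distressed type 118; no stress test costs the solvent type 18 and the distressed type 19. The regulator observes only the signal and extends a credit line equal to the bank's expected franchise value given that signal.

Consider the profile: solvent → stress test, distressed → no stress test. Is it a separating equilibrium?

Yes

Under separation the regulator infers type exactly: stress test → solvent (pays 187), no stress test → distressed (pays 96).
Solvent: stress test gives 187 − 56 = 131; no stress test gives 96 − 18 = 78. No deviation. ✓
Distressed: no stress test gives 96 − 19 = 77; stress test gives 187 − 118 = 69. No deviation. ✓
Both incentive constraints hold.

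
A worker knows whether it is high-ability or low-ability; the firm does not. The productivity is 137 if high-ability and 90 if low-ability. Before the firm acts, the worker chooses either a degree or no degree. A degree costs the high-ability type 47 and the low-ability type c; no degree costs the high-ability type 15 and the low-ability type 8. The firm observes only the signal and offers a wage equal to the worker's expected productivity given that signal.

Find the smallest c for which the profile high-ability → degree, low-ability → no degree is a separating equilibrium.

Under separation: degree → high-ability (pays 137); no degree → low-ability (pays 90).
High-ability: 137 − 47 = 90 ≥ 90 − 15 = 75. Holds regardless of c. ✓
Low-ability: 90 − 8 ≥ 137 − c, so c ≥ 137 − 82 = 55.

55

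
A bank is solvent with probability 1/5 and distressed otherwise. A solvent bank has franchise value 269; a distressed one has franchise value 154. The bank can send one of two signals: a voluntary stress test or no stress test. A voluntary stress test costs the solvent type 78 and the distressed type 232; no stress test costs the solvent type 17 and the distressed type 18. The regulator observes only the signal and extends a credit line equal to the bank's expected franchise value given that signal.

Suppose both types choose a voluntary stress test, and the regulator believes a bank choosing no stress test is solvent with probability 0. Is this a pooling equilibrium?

On the equilibrium path (stress test) the regulator holds the prior 1/5 and pays 1/5·269 + 4/5·154 = 177. Off-path (no stress test) belief 0 gives 0·269 + 1·154 = 154.
Solvent: stress test gives 177 − 78 = 99; no stress test gives 154 − 17 = 137. Deviates. ✗
Distressed: stress test gives 177 − 232 = -55; no stress test gives 154 − 18 = 136. Deviates. ✗

No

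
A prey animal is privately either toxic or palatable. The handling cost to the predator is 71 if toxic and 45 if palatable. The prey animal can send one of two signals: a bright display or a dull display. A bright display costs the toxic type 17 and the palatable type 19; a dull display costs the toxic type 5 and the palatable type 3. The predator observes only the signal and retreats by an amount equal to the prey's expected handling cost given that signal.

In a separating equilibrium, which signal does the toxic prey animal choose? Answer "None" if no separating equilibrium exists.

Try toxic → bright display, palatable → dull display:
  If types separate, bright display earns payment 71 and dull display earns 45.
  Toxic: bright display gives 71 − 17 = 54; dull display gives 45 − 5 = 40. No deviation. ✓
  Palatable: dull display gives 45 − 3 = 42; bright display gives 71 − 19 = 52. Would deviate. ✗
Try toxic → dull display, palatable → bright display:
  If types separate, dull display earns payment 71 and bright display earns 45.
  Toxic: dull display gives 71 − 5 = 66; bright display gives 45 − 17 = 28. No deviation. ✓
  Palatable: bright display gives 45 − 19 = 26; dull display gives 71 − 3 = 68. Would deviate. ✗
Neither assignment is incentive-compatible.

None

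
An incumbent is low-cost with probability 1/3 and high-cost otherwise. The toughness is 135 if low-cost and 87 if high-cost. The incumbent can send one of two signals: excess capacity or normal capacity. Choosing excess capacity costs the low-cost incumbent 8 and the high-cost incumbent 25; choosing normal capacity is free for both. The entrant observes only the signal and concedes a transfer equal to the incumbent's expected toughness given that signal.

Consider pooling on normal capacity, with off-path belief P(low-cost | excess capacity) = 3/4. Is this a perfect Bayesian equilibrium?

At the pooled signal (normal capacity) the entrant holds the prior 1/3 and pays 1/3·135 + 2/3·87 = 103. Off-path (excess capacity) belief 3/4 gives 3/4·135 + 1/4·87 = 123.
Low-cost: normal capacity gives 103 − 0 = 103; excess capacity gives 123 − 8 = 115. Deviates. ✗
High-cost: normal capacity gives 103 − 0 = 103; excess capacity gives 123 − 25 = 98. Stays. ✓

No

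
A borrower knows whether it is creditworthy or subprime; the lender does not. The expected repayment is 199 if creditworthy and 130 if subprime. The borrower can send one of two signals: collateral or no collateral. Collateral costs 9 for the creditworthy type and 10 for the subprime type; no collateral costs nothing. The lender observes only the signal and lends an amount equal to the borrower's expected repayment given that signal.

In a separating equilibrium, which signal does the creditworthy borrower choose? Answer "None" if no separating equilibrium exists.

None

Try creditworthy → collateral, subprime → no collateral:
  Under separation the lender infers type exactly: collateral → creditworthy (pays 199), no collateral → subprime (pays 130).
  Creditworthy: collateral gives 199 − 9 = 190; no collateral gives 130 − 0 = 130. No deviation. ✓
  Subprime: no collateral gives 130 − 0 = 130; collateral gives 199 − 10 = 189. Would deviate. ✗
Try creditworthy → no collateral, subprime → collateral:
  Under separation the lender infers type exactly: no collateral → creditworthy (pays 199), collateral → subprime (pays 130).
  Creditworthy: no collateral gives 199 − 0 = 199; collateral gives 130 − 9 = 121. No deviation. ✓
  Subprime: collateral gives 130 − 10 = 120; no collateral gives 199 − 0 = 199. Would deviate. ✗
Neither assignment is incentive-compatible.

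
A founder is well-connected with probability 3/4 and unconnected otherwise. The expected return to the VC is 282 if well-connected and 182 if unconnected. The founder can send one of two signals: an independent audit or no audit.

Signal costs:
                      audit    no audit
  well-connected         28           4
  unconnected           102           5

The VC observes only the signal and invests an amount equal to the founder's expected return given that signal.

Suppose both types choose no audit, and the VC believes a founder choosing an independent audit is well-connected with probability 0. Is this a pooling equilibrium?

At the pooled signal (no audit) the VC holds the prior 3/4 and pays 3/4·282 + 1/4·182 = 257. Off-path (audit) belief 0 gives 0·282 + 1·182 = 182.
Well-connected: no audit gives 257 − 4 = 253; audit gives 182 − 28 = 154. Stays. ✓
Unconnected: no audit gives 257 − 5 = 252; audit gives 182 − 102 = 80. Stays. ✓

Yes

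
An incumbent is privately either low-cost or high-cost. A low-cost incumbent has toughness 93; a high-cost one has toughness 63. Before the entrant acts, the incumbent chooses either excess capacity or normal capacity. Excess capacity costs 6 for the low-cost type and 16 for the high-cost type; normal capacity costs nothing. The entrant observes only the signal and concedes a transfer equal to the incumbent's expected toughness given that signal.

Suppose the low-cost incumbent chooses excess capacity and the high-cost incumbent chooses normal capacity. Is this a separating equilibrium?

No

If types separate, excess capacity earns payment 93 and normal capacity earns 63.
Low-cost: excess capacity gives 93 − 6 = 87; normal capacity gives 63 − 0 = 63. No deviation. ✓
High-cost: normal capacity gives 63 − 0 = 63; excess capacity gives 93 − 16 = 77. Would deviate. ✗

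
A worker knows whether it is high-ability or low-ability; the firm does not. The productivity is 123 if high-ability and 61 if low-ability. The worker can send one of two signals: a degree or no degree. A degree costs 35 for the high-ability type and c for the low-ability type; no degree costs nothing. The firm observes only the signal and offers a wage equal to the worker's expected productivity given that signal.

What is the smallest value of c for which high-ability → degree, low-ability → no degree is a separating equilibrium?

62

Under separation: degree → high-ability (pays 123); no degree → low-ability (pays 61).
High-ability: 123 − 35 = 88 ≥ 61 − 0 = 61. Holds regardless of c. ✓
Low-ability: 61 − 0 ≥ 123 − c, so c ≥ 123 − 61 = 62.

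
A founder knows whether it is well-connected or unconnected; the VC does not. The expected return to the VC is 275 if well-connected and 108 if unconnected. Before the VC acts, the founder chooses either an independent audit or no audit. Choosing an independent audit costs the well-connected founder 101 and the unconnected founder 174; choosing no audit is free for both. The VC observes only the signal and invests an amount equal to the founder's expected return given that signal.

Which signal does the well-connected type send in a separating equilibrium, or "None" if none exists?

Try well-connected → audit, unconnected → no audit:
  Under separation the VC infers type exactly: audit → well-connected (pays 275), no audit → unconnected (pays 108).
  Well-connected: audit gives 275 − 101 = 174; no audit gives 108 − 0 = 108. No deviation. ✓
  Unconnected: no audit gives 108 − 0 = 108; audit gives 275 − 174 = 101. No deviation. ✓
Both hold — the well-connected type sends audit.

audit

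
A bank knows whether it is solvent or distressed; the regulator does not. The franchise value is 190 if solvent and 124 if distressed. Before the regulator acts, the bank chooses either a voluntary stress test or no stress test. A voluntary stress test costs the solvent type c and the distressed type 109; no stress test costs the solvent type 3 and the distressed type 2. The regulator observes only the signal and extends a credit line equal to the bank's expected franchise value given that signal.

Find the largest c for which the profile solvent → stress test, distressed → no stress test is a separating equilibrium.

69

Under separation: stress test → solvent (pays 190); no stress test → distressed (pays 124).
Distressed: 124 − 2 = 122 ≥ 190 − 109 = 81. Holds regardless of c. ✓
Solvent: 190 − c ≥ 124 − 3, so c ≤ 190 − 121 = 69.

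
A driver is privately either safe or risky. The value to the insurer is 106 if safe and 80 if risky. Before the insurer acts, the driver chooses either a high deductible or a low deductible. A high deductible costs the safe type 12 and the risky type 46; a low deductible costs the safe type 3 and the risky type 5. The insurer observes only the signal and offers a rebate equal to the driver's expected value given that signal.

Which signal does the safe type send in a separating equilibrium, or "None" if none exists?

high deductible

Try safe → high deductible, risky → low deductible:
  If types separate, high deductible earns payment 106 and low deductible earns 80.
  Safe: high deductible gives 106 − 12 = 94; low deductible gives 80 − 3 = 77. No deviation. ✓
  Risky: low deductible gives 80 − 5 = 75; high deductible gives 106 − 46 = 60. No deviation. ✓
Both hold — the safe type sends high deductible.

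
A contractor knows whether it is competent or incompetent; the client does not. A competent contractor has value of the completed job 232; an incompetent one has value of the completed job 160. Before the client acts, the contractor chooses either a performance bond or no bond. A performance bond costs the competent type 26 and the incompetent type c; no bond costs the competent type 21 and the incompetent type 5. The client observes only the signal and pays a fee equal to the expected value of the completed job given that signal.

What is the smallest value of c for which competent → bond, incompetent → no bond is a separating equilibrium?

Under separation: bond → competent (pays 232); no bond → incompetent (pays 160).
Competent: 232 − 26 = 206 ≥ 160 − 21 = 139. Holds regardless of c. ✓
Incompetent: 160 − 5 ≥ 232 − c, so c ≥ 232 − 155 = 77.

77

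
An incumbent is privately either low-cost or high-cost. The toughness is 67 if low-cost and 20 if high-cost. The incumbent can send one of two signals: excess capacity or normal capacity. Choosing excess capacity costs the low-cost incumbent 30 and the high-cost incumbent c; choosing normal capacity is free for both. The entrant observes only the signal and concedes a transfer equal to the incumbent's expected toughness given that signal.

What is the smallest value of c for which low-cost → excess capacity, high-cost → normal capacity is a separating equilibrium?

Under separation: excess capacity → low-cost (pays 67); normal capacity → high-cost (pays 20).
Low-cost: 67 − 30 = 37 ≥ 20 − 0 = 20. Holds regardless of c. ✓
High-cost: 20 − 0 ≥ 67 − c, so c ≥ 67 − 20 = 47.

47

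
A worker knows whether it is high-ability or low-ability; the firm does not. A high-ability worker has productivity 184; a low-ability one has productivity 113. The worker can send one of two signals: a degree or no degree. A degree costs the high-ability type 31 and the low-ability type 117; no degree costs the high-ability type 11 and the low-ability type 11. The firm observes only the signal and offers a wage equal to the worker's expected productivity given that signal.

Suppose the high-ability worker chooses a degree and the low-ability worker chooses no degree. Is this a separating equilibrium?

If types separate, degree earns payment 184 and no degree earns 113.
High-ability: degree gives 184 − 31 = 153; no degree gives 113 − 11 = 102. No deviation. ✓
Low-ability: no degree gives 113 − 11 = 102; degree gives 184 − 117 = 67. No deviation. ✓
Both incentive constraints hold.

Yes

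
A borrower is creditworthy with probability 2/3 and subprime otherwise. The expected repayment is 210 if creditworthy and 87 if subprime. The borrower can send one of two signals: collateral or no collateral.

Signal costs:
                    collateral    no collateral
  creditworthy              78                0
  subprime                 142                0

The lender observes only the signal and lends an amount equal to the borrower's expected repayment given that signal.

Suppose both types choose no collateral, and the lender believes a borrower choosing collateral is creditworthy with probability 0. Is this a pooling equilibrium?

On the equilibrium path (no collateral) the lender holds the prior 2/3 and pays 2/3·210 + 1/3·87 = 169. Off-path (collateral) belief 0 gives 0·210 + 1·87 = 87.
Creditworthy: no collateral gives 169 − 0 = 169; collateral gives 87 − 78 = 9. Stays. ✓
Subprime: no collateral gives 169 − 0 = 169; collateral gives 87 − 142 = -55. Stays. ✓
Beliefs are Bayes-consistent on-path and both types best-respond.

Yes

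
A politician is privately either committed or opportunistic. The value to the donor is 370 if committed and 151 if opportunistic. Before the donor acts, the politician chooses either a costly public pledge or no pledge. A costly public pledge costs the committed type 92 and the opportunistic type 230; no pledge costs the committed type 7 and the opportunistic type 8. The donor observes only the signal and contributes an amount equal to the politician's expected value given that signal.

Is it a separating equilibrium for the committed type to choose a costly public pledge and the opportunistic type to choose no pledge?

Yes

If types separate, pledge earns payment 370 and no pledge earns 151.
Committed: pledge gives 370 − 92 = 278; no pledge gives 151 − 7 = 144. No deviation. ✓
Opportunistic: no pledge gives 151 − 8 = 143; pledge gives 370 − 230 = 140. No deviation. ✓
Both incentive constraints hold.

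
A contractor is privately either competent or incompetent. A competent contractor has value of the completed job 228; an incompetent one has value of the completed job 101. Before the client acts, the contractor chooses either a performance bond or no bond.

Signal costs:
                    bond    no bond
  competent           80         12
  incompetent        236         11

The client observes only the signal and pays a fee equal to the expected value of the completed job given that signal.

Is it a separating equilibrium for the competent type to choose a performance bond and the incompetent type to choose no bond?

If types separate, bond earns payment 228 and no bond earns 101.
Competent: bond gives 228 − 80 = 148; no bond gives 101 − 12 = 89. No deviation. ✓
Incompetent: no bond gives 101 − 11 = 90; bond gives 228 − 236 = -8. No deviation. ✓
Neither type gains from mimicking the other.

Yes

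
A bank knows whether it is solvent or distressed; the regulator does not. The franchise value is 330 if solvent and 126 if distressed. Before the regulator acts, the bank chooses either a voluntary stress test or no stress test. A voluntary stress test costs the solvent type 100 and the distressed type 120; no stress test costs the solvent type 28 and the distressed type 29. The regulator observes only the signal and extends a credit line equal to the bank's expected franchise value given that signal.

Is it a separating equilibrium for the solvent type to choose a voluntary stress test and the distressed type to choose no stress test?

If types separate, stress test earns payment 330 and no stress test earns 126.
Solvent: stress test gives 330 − 100 = 230; no stress test gives 126 − 28 = 98. No deviation. ✓
Distressed: no stress test gives 126 − 29 = 97; stress test gives 330 − 120 = 210. Would deviate. ✗

No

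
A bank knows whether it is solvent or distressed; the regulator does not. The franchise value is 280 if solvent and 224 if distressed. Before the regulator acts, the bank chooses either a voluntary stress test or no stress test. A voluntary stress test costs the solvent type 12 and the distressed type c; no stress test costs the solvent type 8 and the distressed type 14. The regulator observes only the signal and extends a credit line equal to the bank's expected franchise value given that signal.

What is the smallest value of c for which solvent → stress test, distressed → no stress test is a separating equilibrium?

70

Under separation: stress test → solvent (pays 280); no stress test → distressed (pays 224).
Solvent: 280 − 12 = 268 ≥ 224 − 8 = 216. Holds regardless of c. ✓
Distressed: 224 − 14 ≥ 280 − c, so c ≥ 280 − 210 = 70.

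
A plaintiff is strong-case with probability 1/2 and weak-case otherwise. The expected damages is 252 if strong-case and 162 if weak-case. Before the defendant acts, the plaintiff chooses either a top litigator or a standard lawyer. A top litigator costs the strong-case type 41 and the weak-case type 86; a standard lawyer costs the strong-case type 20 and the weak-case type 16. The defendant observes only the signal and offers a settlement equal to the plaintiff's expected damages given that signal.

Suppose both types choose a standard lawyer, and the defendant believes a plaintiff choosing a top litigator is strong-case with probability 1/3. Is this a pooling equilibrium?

Yes

At the pooled signal (standard lawyer) the defendant holds the prior 1/2 and pays 1/2·252 + 1/2·162 = 207. Off-path (top litigator) belief 1/3 gives 1/3·252 + 2/3·162 = 192.
Strong-case: standard lawyer gives 207 − 20 = 187; top litigator gives 192 − 41 = 151. Stays. ✓
Weak-case: standard lawyer gives 207 − 16 = 191; top litigator gives 192 − 86 = 106. Stays. ✓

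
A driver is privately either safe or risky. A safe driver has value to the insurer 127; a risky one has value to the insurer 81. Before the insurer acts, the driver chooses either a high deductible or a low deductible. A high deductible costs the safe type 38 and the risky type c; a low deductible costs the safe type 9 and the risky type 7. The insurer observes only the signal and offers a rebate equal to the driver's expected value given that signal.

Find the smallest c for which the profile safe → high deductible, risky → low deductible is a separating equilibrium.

Under separation: high deductible → safe (pays 127); low deductible → risky (pays 81).
Safe: 127 − 38 = 89 ≥ 81 − 9 = 72. Holds regardless of c. ✓
Risky: 81 − 7 ≥ 127 − c, so c ≥ 127 − 74 = 53.

53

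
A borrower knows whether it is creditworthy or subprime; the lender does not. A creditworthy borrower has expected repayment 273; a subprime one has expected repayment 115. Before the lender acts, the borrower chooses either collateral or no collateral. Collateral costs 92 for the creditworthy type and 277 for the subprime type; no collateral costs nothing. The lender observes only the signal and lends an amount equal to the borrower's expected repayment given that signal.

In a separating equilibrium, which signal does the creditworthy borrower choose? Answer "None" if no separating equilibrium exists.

collateral

Try creditworthy → collateral, subprime → no collateral:
  If types separate, collateral earns payment 273 and no collateral earns 115.
  Creditworthy: collateral gives 273 − 92 = 181; no collateral gives 115 − 0 = 115. No deviation. ✓
  Subprime: no collateral gives 115 − 0 = 115; collateral gives 273 − 277 = -4. No deviation. ✓
Both hold — the creditworthy type sends collateral.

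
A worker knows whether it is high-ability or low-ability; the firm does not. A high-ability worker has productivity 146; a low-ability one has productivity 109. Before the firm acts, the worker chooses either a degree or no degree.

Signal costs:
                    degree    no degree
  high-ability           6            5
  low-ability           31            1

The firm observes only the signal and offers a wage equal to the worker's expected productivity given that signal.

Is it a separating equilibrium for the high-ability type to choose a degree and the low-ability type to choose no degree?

No

If types separate, degree earns payment 146 and no degree earns 109.
High-ability: degree gives 146 − 6 = 140; no degree gives 109 − 5 = 104. No deviation. ✓
Low-ability: no degree gives 109 − 1 = 108; degree gives 146 − 31 = 115. Would deviate. ✗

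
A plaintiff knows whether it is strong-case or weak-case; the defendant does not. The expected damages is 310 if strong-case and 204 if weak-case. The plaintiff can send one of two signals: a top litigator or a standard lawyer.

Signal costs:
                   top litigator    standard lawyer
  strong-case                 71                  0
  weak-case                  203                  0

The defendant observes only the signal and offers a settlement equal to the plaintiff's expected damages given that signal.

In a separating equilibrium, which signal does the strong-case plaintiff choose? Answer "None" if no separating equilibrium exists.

top litigator

Try strong-case → top litigator, weak-case → standard lawyer:
  If types separate, top litigator earns payment 310 and standard lawyer earns 204.
  Strong-case: top litigator gives 310 − 71 = 239; standard lawyer gives 204 − 0 = 204. No deviation. ✓
  Weak-case: standard lawyer gives 204 − 0 = 204; top litigator gives 310 − 203 = 107. No deviation. ✓
Both hold — the strong-case type sends top litigator.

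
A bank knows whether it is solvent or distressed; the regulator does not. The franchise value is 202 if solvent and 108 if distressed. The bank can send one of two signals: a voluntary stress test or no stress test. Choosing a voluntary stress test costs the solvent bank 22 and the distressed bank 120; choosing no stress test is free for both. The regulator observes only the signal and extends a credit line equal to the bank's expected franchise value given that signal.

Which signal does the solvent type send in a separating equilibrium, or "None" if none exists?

stress test

Try solvent → stress test, distressed → no stress test:
  Under separation the regulator infers type exactly: stress test → solvent (pays 202), no stress test → distressed (pays 108).
  Solvent: stress test gives 202 − 22 = 180; no stress test gives 108 − 0 = 108. No deviation. ✓
  Distressed: no stress test gives 108 − 0 = 108; stress test gives 202 − 120 = 82. No deviation. ✓
Both hold — the solvent type sends stress test.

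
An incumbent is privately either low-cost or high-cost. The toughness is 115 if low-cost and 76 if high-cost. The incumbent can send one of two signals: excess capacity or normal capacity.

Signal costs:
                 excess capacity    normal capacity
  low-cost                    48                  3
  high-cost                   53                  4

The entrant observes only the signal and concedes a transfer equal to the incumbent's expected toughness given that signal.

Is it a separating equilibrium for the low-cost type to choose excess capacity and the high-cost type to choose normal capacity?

Under separation the entrant infers type exactly: excess capacity → low-cost (pays 115), normal capacity → high-cost (pays 76).
Low-cost: excess capacity gives 115 − 48 = 67; normal capacity gives 76 − 3 = 73. Would deviate. ✗
High-cost: normal capacity gives 76 − 4 = 72; excess capacity gives 115 − 53 = 62. No deviation. ✓

No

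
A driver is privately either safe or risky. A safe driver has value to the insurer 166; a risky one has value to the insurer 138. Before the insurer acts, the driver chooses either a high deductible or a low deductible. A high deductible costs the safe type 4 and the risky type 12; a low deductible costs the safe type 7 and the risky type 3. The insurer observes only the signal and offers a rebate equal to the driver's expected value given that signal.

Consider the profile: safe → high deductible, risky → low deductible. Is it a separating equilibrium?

If types separate, high deductible earns payment 166 and low deductible earns 138.
Safe: high deductible gives 166 − 4 = 162; low deductible gives 138 − 7 = 131. No deviation. ✓
Risky: low deductible gives 138 − 3 = 135; high deductible gives 166 − 12 = 154. Would deviate. ✗

No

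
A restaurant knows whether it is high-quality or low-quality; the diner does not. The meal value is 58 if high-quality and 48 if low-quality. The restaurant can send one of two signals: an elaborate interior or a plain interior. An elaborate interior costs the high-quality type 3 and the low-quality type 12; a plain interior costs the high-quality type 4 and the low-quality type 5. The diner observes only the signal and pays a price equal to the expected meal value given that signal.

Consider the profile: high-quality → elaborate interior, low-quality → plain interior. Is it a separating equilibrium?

No

If types separate, elaborate interior earns payment 58 and plain interior earns 48.
High-quality: elaborate interior gives 58 − 3 = 55; plain interior gives 48 − 4 = 44. No deviation. ✓
Low-quality: plain interior gives 48 − 5 = 43; elaborate interior gives 58 − 12 = 46. Would deviate. ✗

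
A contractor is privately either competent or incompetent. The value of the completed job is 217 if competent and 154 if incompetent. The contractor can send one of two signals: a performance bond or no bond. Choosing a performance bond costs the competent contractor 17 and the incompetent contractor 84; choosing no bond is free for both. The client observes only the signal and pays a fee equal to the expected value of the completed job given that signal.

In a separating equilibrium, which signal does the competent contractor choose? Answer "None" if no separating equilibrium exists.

bond

Try competent → bond, incompetent → no bond:
  If types separate, bond earns payment 217 and no bond earns 154.
  Competent: bond gives 217 − 17 = 200; no bond gives 154 − 0 = 154. No deviation. ✓
  Incompetent: no bond gives 154 − 0 = 154; bond gives 217 − 84 = 133. No deviation. ✓
Both hold — the competent type sends bond.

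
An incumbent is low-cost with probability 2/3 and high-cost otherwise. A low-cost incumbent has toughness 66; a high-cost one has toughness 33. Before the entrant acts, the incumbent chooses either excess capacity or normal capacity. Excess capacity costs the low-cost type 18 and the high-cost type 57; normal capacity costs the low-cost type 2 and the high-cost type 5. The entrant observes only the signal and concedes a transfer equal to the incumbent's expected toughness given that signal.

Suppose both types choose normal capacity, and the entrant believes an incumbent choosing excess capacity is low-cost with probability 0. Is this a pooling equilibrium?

On the equilibrium path (normal capacity) the entrant holds the prior 2/3 and pays 2/3·66 + 1/3·33 = 55. Off-path (excess capacity) belief 0 gives 0·66 + 1·33 = 33.
Low-cost: normal capacity gives 55 − 2 = 53; excess capacity gives 33 − 18 = 15. Stays. ✓
High-cost: normal capacity gives 55 − 5 = 50; excess capacity gives 33 − 57 = -24. Stays. ✓
Beliefs are Bayes-consistent on-path and both types best-respond.

Yes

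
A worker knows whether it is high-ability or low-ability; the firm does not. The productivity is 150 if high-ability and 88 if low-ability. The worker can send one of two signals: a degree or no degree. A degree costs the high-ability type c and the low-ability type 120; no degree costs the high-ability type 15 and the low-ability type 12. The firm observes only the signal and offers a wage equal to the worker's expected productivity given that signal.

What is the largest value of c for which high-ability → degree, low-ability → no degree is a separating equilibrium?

77

Under separation: degree → high-ability (pays 150); no degree → low-ability (pays 88).
Low-ability: 88 − 12 = 76 ≥ 150 − 120 = 30. Holds regardless of c. ✓
High-ability: 150 − c ≥ 88 − 15, so c ≤ 150 − 73 = 77.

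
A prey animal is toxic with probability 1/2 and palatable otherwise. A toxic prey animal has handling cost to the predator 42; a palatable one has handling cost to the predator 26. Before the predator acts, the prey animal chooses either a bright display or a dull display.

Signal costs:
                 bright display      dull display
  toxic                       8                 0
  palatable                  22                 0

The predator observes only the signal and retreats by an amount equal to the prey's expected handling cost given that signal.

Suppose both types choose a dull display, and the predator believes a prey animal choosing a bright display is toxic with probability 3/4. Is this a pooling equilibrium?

On the equilibrium path (dull display) the predator holds the prior 1/2 and pays 1/2·42 + 1/2·26 = 34. Off-path (bright display) belief 3/4 gives 3/4·42 + 1/4·26 = 38.
Toxic: dull display gives 34 − 0 = 34; bright display gives 38 − 8 = 30. Stays. ✓
Palatable: dull display gives 34 − 0 = 34; bright display gives 38 − 22 = 16. Stays. ✓
Beliefs are Bayes-consistent on-path and both types best-respond.

Yes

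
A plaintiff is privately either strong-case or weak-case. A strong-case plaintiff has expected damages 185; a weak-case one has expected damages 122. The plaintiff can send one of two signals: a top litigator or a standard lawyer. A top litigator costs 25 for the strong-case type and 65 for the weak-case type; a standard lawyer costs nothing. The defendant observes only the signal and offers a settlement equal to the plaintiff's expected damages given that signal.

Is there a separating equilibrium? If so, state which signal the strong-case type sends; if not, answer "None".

Try strong-case → top litigator, weak-case → standard lawyer:
  Under separation the defendant infers type exactly: top litigator → strong-case (pays 185), standard lawyer → weak-case (pays 122).
  Strong-case: top litigator gives 185 − 25 = 160; standard lawyer gives 122 − 0 = 122. No deviation. ✓
  Weak-case: standard lawyer gives 122 − 0 = 122; top litigator gives 185 − 65 = 120. No deviation. ✓
Both hold — the strong-case type sends top litigator.

top litigator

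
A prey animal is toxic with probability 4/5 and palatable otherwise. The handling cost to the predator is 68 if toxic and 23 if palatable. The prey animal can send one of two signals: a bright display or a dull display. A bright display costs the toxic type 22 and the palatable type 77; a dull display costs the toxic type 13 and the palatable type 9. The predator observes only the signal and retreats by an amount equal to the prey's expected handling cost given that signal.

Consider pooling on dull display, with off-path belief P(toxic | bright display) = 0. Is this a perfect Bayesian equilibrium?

Yes

At the pooled signal (dull display) the predator holds the prior 4/5 and pays 4/5·68 + 1/5·23 = 59. Off-path (bright display) belief 0 gives 0·68 + 1·23 = 23.
Toxic: dull display gives 59 − 13 = 46; bright display gives 23 − 22 = 1. Stays. ✓
Palatable: dull display gives 59 − 9 = 50; bright display gives 23 − 77 = -54. Stays. ✓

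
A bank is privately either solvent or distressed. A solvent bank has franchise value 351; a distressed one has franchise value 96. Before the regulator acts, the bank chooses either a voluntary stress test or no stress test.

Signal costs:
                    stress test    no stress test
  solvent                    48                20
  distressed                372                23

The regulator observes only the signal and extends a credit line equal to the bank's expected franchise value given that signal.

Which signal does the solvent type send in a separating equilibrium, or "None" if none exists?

stress test

Try solvent → stress test, distressed → no stress test:
  If types separate, stress test earns payment 351 and no stress test earns 96.
  Solvent: stress test gives 351 − 48 = 303; no stress test gives 96 − 20 = 76. No deviation. ✓
  Distressed: no stress test gives 96 − 23 = 73; stress test gives 351 − 372 = -21. No deviation. ✓
Both hold — the solvent type sends stress test.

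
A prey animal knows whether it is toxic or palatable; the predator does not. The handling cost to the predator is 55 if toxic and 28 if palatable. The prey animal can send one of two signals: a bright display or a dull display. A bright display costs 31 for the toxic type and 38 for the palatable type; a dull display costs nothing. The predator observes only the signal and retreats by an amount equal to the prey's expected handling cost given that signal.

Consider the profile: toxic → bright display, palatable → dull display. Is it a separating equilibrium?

If types separate, bright display earns payment 55 and dull display earns 28.
Toxic: bright display gives 55 − 31 = 24; dull display gives 28 − 0 = 28. Would deviate. ✗
Palatable: dull display gives 28 − 0 = 28; bright display gives 55 − 38 = 17. No deviation. ✓

No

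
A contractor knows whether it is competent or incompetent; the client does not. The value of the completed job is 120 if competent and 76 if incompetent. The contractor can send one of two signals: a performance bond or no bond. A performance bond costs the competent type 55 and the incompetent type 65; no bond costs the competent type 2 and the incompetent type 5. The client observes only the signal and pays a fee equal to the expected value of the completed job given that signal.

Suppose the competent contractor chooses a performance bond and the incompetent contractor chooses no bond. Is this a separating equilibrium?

No

If types separate, bond earns payment 120 and no bond earns 76.
Competent: bond gives 120 − 55 = 65; no bond gives 76 − 2 = 74. Would deviate. ✗
Incompetent: no bond gives 76 − 5 = 71; bond gives 120 − 65 = 55. No deviation. ✓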